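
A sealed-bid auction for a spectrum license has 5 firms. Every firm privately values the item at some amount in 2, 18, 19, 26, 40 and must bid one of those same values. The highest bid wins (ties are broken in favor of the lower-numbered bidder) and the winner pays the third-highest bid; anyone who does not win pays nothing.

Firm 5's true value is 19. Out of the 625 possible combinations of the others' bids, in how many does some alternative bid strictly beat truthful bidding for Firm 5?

Others bid (2, 2, 2, 19): truth gives 0; bid 26 gives 17 > 0. Violating.
Others bid (2, 2, 2, 26): truth gives 0; bid 40 gives 17 > 0. Violating.
Others bid (2, 2, 18, 19): truth gives 0; bid 26 gives 1 > 0. Violating.
Others bid (2, 2, 18, 26): truth gives 0; bid 40 gives 1 > 0. Violating.
Others bid (2, 2, 2, 2): truth gives 17; no alternative beats it.
Others bid (2, 2, 2, 18): truth gives 17; no alternative beats it.
(Checking all 625 profiles: 64 have a profitable deviation, 561 do not.)

64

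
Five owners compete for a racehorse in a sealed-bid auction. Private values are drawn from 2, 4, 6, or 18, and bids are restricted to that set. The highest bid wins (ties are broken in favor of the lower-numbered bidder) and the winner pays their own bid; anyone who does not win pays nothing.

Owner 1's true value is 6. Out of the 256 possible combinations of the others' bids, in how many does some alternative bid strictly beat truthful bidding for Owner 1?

Others bid (2, 2, 2, 2): truth gives 0; bid 2 gives 4 > 0. Violating.
Others bid (2, 2, 2, 4): truth gives 0; bid 4 gives 2 > 0. Violating.
Others bid (2, 2, 4, 2): truth gives 0; bid 4 gives 2 > 0. Violating.
Others bid (2, 2, 4, 4): truth gives 0; bid 4 gives 2 > 0. Violating.
Others bid (2, 2, 2, 6): truth gives 0; no alternative beats it.
Others bid (2, 2, 2, 18): truth gives 0; no alternative beats it.
(Checking all 256 profiles: 16 have a profitable deviation, 240 do not.)

16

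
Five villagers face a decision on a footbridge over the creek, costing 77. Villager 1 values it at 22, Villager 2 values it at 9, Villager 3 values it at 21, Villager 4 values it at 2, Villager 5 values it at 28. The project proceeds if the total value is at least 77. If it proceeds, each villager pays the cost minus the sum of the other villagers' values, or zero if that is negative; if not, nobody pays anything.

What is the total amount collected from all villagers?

Total value 82 ≥ cost 77, so it is built.
Villager 1: others sum to 60; max(0, 77 - 60) = 17.
Villager 2: others sum to 73; max(0, 77 - 73) = 4.
Villager 3: others sum to 61; max(0, 77 - 61) = 16.
Villager 4: others sum to 80; max(0, 77 - 80) = 0.
Villager 5: others sum to 54; max(0, 77 - 54) = 23.
Total collected = 17 + 4 + 16 + 0 + 23 = 60.

60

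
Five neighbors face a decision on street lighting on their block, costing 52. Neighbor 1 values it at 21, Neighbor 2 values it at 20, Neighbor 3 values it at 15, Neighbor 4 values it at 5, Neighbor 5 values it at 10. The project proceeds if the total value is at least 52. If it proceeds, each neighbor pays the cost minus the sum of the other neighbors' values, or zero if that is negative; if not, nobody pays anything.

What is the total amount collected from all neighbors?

3

Total value 71 ≥ cost 52, so it is built.
Neighbor 1: others sum to 50; max(0, 52 - 50) = 2.
Neighbor 2: others sum to 51; max(0, 52 - 51) = 1.
Neighbor 3: others sum to 56; max(0, 52 - 56) = 0.
Neighbor 4: others sum to 66; max(0, 52 - 66) = 0.
Neighbor 5: others sum to 61; max(0, 52 - 61) = 0.
Total collected = 2 + 1 + 0 + 0 + 0 = 3.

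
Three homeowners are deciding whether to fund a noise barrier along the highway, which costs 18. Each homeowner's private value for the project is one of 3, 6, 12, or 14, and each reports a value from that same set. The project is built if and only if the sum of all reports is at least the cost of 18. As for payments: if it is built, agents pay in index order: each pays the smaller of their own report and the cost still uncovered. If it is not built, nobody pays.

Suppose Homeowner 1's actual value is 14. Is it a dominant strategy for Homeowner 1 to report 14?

Consider the case where Homeowner 2 reports 3 and Homeowner 3 reports 3.
Truthful report 14: project built, pays 14, utility 14 - 14 = 0.
Report 12 instead: project built, pays 12, utility 14 - 12 = 2.
Since 2 > 0, reporting 12 is strictly better here, so truthful reporting is not dominant.

No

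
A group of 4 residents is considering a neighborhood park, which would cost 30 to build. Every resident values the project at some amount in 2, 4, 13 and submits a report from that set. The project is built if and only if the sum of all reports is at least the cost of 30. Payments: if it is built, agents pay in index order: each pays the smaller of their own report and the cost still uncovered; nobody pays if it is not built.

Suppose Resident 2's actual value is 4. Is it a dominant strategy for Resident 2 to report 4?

No

Consider the case where Resident 1 reports 2, Resident 3 reports 13 and Resident 4 reports 13.
Truthful report 4: project built, pays 4, utility 4 - 4 = 0.
Report 2 instead: project built, pays 2, utility 4 - 2 = 2.
Since 2 > 0, reporting 2 is strictly better here, so truthful reporting is not dominant.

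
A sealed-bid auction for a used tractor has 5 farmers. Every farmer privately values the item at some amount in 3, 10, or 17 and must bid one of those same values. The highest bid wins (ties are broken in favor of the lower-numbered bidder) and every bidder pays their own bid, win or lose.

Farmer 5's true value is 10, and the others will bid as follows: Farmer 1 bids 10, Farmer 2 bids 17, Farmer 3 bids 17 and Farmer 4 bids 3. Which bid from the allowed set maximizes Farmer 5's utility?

Bid 3: loses but pays 3, utility -3.
Bid 10: loses but pays 10, utility -10.
Bid 17: loses but pays 17, utility -17.
The best choice is 3 with utility -3.

3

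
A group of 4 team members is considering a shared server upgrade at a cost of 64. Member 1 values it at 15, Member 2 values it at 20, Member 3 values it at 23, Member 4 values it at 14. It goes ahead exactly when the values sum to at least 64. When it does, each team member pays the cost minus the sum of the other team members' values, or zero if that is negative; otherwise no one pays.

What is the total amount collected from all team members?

Total value 72 ≥ cost 64, so it is built.
Member 1: others sum to 57; max(0, 64 - 57) = 7.
Member 2: others sum to 52; max(0, 64 - 52) = 12.
Member 3: others sum to 49; max(0, 64 - 49) = 15.
Member 4: others sum to 58; max(0, 64 - 58) = 6.
Total collected = 7 + 12 + 15 + 6 = 40.

40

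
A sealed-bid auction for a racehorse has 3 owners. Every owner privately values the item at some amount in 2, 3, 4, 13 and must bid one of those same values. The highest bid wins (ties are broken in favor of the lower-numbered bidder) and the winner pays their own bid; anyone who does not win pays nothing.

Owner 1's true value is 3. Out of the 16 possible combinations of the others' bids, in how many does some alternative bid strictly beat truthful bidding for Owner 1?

1

Others bid (2, 2): truth gives 0; bid 2 gives 1 > 0. Violating.
Others bid (2, 3): truth gives 0; no alternative beats it.
Others bid (2, 4): truth gives 0; no alternative beats it.
(Checking all 16 profiles: 1 has a profitable deviation, 15 do not.)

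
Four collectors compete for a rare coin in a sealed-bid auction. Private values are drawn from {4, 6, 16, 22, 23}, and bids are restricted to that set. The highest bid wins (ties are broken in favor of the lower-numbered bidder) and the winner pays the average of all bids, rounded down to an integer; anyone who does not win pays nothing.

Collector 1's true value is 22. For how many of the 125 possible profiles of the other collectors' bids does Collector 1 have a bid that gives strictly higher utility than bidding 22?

Others bid (4, 4, 4): truth gives 14; bid 4 gives 18 > 14. Violating.
Others bid (4, 4, 6): truth gives 13; bid 6 gives 17 > 13. Violating.
Others bid (4, 4, 16): truth gives 11; bid 16 gives 12 > 11. Violating.
Others bid (4, 4, 23): truth gives 0; bid 23 gives 9 > 0. Violating.
Others bid (4, 4, 22): truth gives 9; no alternative beats it.
Others bid (4, 6, 22): truth gives 9; no alternative beats it.
(Checking all 125 profiles: 81 have a profitable deviation, 44 do not.)

81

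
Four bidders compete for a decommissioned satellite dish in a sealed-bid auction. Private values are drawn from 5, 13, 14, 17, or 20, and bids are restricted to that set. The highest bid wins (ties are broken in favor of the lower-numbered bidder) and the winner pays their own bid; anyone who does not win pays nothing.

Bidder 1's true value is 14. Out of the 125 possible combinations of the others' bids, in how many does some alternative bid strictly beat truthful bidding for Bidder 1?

Others bid (5, 5, 5): truth gives 0; bid 5 gives 9 > 0. Violating.
Others bid (5, 5, 13): truth gives 0; bid 13 gives 1 > 0. Violating.
Others bid (5, 13, 5): truth gives 0; bid 13 gives 1 > 0. Violating.
Others bid (5, 13, 13): truth gives 0; bid 13 gives 1 > 0. Violating.
Others bid (5, 5, 14): truth gives 0; no alternative beats it.
Others bid (5, 5, 17): truth gives 0; no alternative beats it.
(Checking all 125 profiles: 8 have a profitable deviation, 117 do not.)

8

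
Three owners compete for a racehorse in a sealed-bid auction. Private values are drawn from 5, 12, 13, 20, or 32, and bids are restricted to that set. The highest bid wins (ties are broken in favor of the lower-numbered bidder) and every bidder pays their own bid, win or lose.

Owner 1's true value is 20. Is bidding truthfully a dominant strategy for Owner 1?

Consider the case where Owner 2 bids 5 and Owner 3 bids 5.
Truthful bid 20: wins, pays 20, utility 20 - 20 = 0.
Bid 5 instead: wins, pays 5, utility 20 - 5 = 15.
Since 15 > 0, bidding 5 is strictly better here, so truthful bidding is not dominant.

No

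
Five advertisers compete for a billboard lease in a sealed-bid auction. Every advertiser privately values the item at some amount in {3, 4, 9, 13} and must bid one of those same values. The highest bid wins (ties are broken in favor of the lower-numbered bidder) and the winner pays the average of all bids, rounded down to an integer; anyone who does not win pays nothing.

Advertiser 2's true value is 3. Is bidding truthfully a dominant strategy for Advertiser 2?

Yes

Check each profile of the others' bids and compare truth against every alternative bid.
Others bid (3, 3, 3, 3): truth gives 0, best alternative gives 0.
Others bid (3, 3, 3, 4): truth gives 0, best alternative gives 0.
Others bid (3, 3, 3, 9): truth gives 0, best alternative gives 0.
Others bid (3, 3, 3, 13): truth gives 0, best alternative gives 0.
Others bid (3, 3, 4, 3): truth gives 0, best alternative gives 0.
Others bid (3, 3, 4, 4): truth gives 0, best alternative gives 0.
(Remaining 250 profiles checked similarly; truth is weakly best in each.)
In every case the truthful bid is at least as good as any alternative, so it is a dominant strategy.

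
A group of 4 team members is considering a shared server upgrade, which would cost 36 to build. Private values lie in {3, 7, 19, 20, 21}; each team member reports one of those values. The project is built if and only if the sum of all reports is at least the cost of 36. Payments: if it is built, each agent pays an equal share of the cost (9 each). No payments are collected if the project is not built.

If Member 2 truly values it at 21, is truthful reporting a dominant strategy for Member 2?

Check each profile of the others' reports and compare truth against every alternative report.
Others report (3, 3, 19): truth gives 12, best alternative gives 12.
Others report (3, 3, 20): truth gives 12, best alternative gives 12.
Others report (3, 3, 21): truth gives 12, best alternative gives 12.
Others report (3, 7, 7): truth gives 12, best alternative gives 12.
Others report (3, 7, 19): truth gives 12, best alternative gives 12.
Others report (3, 7, 20): truth gives 12, best alternative gives 12.
(Remaining 119 profiles checked similarly; truth is weakly best in each.)
In every case the truthful report is at least as good as any alternative, so it is a dominant strategy.

Yes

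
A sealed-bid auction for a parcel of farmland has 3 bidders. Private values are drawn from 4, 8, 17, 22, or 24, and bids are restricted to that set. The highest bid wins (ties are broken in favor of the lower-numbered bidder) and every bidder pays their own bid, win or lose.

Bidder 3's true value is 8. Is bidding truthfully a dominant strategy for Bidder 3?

Consider the case where Bidder 1 bids 4 and Bidder 2 bids 8.
Truthful bid 8: loses but pays 8, utility -8.
Bid 4 instead: loses but pays 4, utility -4.
Since -4 > -8, bidding 4 is strictly better here, so truthful bidding is not dominant.

No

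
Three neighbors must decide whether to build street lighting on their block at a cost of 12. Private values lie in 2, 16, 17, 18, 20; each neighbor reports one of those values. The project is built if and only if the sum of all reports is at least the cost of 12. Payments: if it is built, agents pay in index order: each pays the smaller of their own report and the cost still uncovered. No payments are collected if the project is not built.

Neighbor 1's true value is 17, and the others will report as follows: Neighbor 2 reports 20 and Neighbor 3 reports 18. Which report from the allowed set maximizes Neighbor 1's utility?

2

Report 2: project built, pays 2, utility 17 - 2 = 15.
Report 16: project built, pays 12, utility 17 - 12 = 5.
Report 17: project built, pays 12, utility 17 - 12 = 5.
Report 18: project built, pays 12, utility 17 - 12 = 5.
Report 20: project built, pays 12, utility 17 - 12 = 5.
The best choice is 2 with utility 15.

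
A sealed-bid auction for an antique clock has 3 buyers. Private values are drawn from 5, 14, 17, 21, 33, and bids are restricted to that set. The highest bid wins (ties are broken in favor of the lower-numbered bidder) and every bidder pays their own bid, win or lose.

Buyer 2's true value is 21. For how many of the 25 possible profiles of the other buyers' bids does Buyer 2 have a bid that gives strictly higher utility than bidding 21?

19

Others bid (5, 5): truth gives 0; bid 14 gives 7 > 0. Violating.
Others bid (5, 14): truth gives 0; bid 14 gives 7 > 0. Violating.
Others bid (5, 17): truth gives 0; bid 17 gives 4 > 0. Violating.
Others bid (5, 33): truth gives -21; bid 5 gives -5 > -21. Violating.
Others bid (5, 21): truth gives 0; no alternative beats it.
Others bid (14, 21): truth gives 0; no alternative beats it.
(Checking all 25 profiles: 19 have a profitable deviation, 6 do not.)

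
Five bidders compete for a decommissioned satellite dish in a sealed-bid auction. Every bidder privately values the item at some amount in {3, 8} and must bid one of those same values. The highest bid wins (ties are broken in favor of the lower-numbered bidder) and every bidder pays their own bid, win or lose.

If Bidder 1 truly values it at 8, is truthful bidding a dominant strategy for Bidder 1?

Consider the case where Bidder 2 bids 3, Bidder 3 bids 3, Bidder 4 bids 3 and Bidder 5 bids 3.
Truthful bid 8: wins, pays 8, utility 8 - 8 = 0.
Bid 3 instead: wins, pays 3, utility 8 - 3 = 5.
Since 5 > 0, bidding 3 is strictly better here, so truthful bidding is not dominant.

No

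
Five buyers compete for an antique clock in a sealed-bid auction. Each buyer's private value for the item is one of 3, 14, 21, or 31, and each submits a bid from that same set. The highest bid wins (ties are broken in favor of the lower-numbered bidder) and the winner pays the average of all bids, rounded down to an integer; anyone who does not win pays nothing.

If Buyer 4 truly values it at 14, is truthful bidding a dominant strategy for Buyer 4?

No

Consider the case where Buyer 1 bids 3, Buyer 2 bids 3, Buyer 3 bids 3 and Buyer 5 bids 21.
Truthful bid 14: loses, pays 0, utility 0.
Bid 21 instead: wins, pays 10, utility 14 - 10 = 4.
Since 4 > 0, bidding 21 is strictly better here, so truthful bidding is not dominant.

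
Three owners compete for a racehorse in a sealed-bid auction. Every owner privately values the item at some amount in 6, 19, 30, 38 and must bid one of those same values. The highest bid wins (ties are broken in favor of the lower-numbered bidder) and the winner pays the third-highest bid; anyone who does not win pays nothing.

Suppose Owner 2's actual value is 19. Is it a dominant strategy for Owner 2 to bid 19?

Consider the case where Owner 1 bids 6 and Owner 3 bids 30.
Truthful bid 19: loses, pays 0, utility 0.
Bid 30 instead: wins, pays 6, utility 19 - 6 = 13.
Since 13 > 0, bidding 30 is strictly better here, so truthful bidding is not dominant.

No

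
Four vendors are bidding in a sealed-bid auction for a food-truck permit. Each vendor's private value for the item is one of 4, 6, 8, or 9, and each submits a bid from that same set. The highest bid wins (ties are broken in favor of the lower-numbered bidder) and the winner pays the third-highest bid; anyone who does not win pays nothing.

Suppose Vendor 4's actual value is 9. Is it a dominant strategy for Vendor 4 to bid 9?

Yes

Check each profile of the others' bids and compare truth against every alternative bid.
Others bid (4, 4, 8): truth gives 5, best alternative gives 0.
Others bid (4, 8, 4): truth gives 5, best alternative gives 0.
Others bid (8, 4, 4): truth gives 5, best alternative gives 0.
Others bid (4, 6, 8): truth gives 3, best alternative gives 0.
Others bid (4, 8, 6): truth gives 3, best alternative gives 0.
Others bid (6, 4, 8): truth gives 3, best alternative gives 0.
(Remaining 58 profiles checked similarly; truth is weakly best in each.)
In every case the truthful bid is at least as good as any alternative, so it is a dominant strategy.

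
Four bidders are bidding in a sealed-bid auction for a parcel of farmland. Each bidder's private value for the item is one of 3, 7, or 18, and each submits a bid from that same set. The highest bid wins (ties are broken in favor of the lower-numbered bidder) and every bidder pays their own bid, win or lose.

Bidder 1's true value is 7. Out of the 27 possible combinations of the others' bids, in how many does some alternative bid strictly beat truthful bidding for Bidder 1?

20

Others bid (3, 3, 3): truth gives 0; bid 3 gives 4 > 0. Violating.
Others bid (3, 3, 18): truth gives -7; bid 3 gives -3 > -7. Violating.
Others bid (3, 7, 18): truth gives -7; bid 3 gives -3 > -7. Violating.
Others bid (3, 18, 3): truth gives -7; bid 3 gives -3 > -7. Violating.
Others bid (3, 3, 7): truth gives 0; no alternative beats it.
Others bid (3, 7, 3): truth gives 0; no alternative beats it.
(Checking all 27 profiles: 20 have a profitable deviation, 7 do not.)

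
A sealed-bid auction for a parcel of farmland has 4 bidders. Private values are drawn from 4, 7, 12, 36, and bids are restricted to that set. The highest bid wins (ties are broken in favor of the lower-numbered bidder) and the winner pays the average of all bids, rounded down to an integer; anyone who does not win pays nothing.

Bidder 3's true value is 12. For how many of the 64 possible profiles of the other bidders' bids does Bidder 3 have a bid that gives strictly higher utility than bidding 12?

2

Others bid (4, 4, 4): truth gives 6; bid 7 gives 8 > 6. Violating.
Others bid (4, 4, 7): truth gives 6; bid 7 gives 7 > 6. Violating.
Others bid (4, 4, 12): truth gives 4; no alternative beats it.
Others bid (4, 4, 36): truth gives 0; no alternative beats it.
(Checking all 64 profiles: 2 have a profitable deviation, 62 do not.)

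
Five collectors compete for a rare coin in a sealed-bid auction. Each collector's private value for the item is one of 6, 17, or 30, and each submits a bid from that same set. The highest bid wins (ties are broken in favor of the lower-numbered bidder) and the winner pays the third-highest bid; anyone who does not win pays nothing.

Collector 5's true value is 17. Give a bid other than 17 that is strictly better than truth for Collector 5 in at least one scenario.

30

Suppose Collector 1 bids 6, Collector 2 bids 6, Collector 3 bids 6 and Collector 4 bids 17.
Bid 17: loses, pays 0, utility 0.
Bid 30: wins, pays 6, utility 17 - 6 = 11.
So bidding 30 beats truth here (11 > 0).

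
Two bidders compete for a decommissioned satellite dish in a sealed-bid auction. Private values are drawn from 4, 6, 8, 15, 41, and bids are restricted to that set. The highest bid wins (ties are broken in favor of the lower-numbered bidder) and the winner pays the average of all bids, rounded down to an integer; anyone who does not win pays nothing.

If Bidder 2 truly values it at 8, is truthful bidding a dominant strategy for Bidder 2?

No

Consider the case where Bidder 1 bids 4.
Truthful bid 8: wins, pays 6, utility 8 - 6 = 2.
Bid 6 instead: wins, pays 5, utility 8 - 5 = 3.
Since 3 > 2, bidding 6 is strictly better here, so truthful bidding is not dominant.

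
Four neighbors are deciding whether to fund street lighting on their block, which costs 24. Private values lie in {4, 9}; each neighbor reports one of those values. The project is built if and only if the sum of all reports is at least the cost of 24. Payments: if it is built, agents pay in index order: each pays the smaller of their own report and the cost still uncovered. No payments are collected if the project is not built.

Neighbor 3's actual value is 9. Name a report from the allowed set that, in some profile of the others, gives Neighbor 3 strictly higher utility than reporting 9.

4

Suppose Neighbor 1 reports 4, Neighbor 2 reports 9 and Neighbor 4 reports 9.
Report 9: project built, pays 9, utility 9 - 9 = 0.
Report 4: project built, pays 4, utility 9 - 4 = 5.
So reporting 4 beats truth here (5 > 0).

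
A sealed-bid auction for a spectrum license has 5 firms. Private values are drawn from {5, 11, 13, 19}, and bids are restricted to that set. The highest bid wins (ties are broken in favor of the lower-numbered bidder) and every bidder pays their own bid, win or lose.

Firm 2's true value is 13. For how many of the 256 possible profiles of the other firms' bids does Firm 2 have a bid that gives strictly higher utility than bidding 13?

210

Others bid (5, 5, 5, 5): truth gives 0; bid 11 gives 2 > 0. Violating.
Others bid (5, 5, 5, 11): truth gives 0; bid 11 gives 2 > 0. Violating.
Others bid (5, 5, 5, 19): truth gives -13; bid 5 gives -5 > -13. Violating.
Others bid (5, 5, 11, 5): truth gives 0; bid 11 gives 2 > 0. Violating.
Others bid (5, 5, 5, 13): truth gives 0; no alternative beats it.
Others bid (5, 5, 11, 13): truth gives 0; no alternative beats it.
(Checking all 256 profiles: 210 have a profitable deviation, 46 do not.)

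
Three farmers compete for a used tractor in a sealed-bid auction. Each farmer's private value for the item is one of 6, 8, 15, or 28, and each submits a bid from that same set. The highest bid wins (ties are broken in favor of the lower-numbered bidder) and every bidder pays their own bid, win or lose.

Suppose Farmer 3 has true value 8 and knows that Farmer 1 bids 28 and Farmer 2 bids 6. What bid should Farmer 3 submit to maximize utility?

6

Bid 6: loses but pays 6, utility -6.
Bid 8: loses but pays 8, utility -8.
Bid 15: loses but pays 15, utility -15.
Bid 28: loses but pays 28, utility -28.
The best choice is 6 with utility -6.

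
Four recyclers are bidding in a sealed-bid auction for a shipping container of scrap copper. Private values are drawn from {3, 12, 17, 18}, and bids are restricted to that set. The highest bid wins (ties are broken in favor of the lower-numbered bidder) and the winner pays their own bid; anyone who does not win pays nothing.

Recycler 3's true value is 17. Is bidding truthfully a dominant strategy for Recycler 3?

Consider the case where Recycler 1 bids 3, Recycler 2 bids 3 and Recycler 4 bids 3.
Truthful bid 17: wins, pays 17, utility 17 - 17 = 0.
Bid 12 instead: wins, pays 12, utility 17 - 12 = 5.
Since 5 > 0, bidding 12 is strictly better here, so truthful bidding is not dominant.

No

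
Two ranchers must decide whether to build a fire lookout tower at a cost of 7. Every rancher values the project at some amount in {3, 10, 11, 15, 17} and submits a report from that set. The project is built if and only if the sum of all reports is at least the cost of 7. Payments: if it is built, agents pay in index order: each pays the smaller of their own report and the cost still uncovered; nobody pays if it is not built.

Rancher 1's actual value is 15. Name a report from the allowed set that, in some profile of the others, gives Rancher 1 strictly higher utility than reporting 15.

Suppose Rancher 2 reports 10.
Report 15: project built, pays 7, utility 15 - 7 = 8.
Report 3: project built, pays 3, utility 15 - 3 = 12.
So reporting 3 beats truth here (12 > 8).

3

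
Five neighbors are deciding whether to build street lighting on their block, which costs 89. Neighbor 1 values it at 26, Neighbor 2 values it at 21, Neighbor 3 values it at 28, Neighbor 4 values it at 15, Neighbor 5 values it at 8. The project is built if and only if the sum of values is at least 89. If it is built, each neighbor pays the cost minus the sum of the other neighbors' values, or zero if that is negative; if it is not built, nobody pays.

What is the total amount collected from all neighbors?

Total value 98 ≥ cost 89, so it is built.
Neighbor 1: others sum to 72; max(0, 89 - 72) = 17.
Neighbor 2: others sum to 77; max(0, 89 - 77) = 12.
Neighbor 3: others sum to 70; max(0, 89 - 70) = 19.
Neighbor 4: others sum to 83; max(0, 89 - 83) = 6.
Neighbor 5: others sum to 90; max(0, 89 - 90) = 0.
Total collected = 17 + 12 + 19 + 6 + 0 = 54.

54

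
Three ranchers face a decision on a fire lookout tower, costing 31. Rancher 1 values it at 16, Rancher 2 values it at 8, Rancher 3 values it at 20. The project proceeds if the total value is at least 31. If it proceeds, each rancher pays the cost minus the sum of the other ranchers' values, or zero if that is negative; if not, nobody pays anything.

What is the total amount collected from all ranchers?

Total value 44 ≥ cost 31, so it is built.
Rancher 1: others sum to 28; max(0, 31 - 28) = 3.
Rancher 2: others sum to 36; max(0, 31 - 36) = 0.
Rancher 3: others sum to 24; max(0, 31 - 24) = 7.
Total collected = 3 + 0 + 7 = 10.

10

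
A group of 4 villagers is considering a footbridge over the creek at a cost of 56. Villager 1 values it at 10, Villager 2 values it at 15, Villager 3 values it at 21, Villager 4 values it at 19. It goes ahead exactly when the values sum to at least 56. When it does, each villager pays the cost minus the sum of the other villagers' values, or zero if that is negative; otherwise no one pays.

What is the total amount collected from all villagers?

Total value 65 ≥ cost 56, so it is built.
Villager 1: others sum to 55; max(0, 56 - 55) = 1.
Villager 2: others sum to 50; max(0, 56 - 50) = 6.
Villager 3: others sum to 44; max(0, 56 - 44) = 12.
Villager 4: others sum to 46; max(0, 56 - 46) = 10.
Total collected = 1 + 6 + 12 + 10 = 29.

29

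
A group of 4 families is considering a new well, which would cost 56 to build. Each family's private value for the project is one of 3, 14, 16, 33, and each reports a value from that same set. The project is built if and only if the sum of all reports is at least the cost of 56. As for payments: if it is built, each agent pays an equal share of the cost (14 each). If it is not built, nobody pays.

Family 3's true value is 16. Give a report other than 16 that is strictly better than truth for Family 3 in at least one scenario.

Suppose Family 1 reports 3, Family 2 reports 3 and Family 4 reports 33.
Report 16: project not built, utility 0.
Report 33: project built, pays 14, utility 16 - 14 = 2.
So reporting 33 beats truth here (2 > 0).

33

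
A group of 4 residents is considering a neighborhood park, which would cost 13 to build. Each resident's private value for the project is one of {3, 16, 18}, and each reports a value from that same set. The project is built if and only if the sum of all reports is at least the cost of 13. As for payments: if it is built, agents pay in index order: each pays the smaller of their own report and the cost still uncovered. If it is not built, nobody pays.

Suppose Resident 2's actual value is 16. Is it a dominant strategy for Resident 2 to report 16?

No

Consider the case where Resident 1 reports 3, Resident 3 reports 3 and Resident 4 reports 16.
Truthful report 16: project built, pays 10, utility 16 - 10 = 6.
Report 3 instead: project built, pays 3, utility 16 - 3 = 13.
Since 13 > 6, reporting 3 is strictly better here, so truthful reporting is not dominant.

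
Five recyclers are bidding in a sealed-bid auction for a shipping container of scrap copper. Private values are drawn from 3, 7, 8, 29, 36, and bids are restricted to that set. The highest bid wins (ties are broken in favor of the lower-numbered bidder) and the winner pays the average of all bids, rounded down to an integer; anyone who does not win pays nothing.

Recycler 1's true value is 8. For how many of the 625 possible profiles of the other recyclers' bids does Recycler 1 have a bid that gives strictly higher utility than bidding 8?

1

Others bid (3, 3, 3, 3): truth gives 4; bid 3 gives 5 > 4. Violating.
Others bid (3, 3, 3, 7): truth gives 4; no alternative beats it.
Others bid (3, 3, 3, 8): truth gives 3; no alternative beats it.
(Checking all 625 profiles: 1 has a profitable deviation, 624 do not.)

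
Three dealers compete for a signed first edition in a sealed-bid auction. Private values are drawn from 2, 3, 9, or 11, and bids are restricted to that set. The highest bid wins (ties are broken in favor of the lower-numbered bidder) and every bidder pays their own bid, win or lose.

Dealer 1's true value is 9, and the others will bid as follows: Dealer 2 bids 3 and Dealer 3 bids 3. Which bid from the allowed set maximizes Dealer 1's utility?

3

Bid 2: loses but pays 2, utility -2.
Bid 3: wins, pays 3, utility 9 - 3 = 6.
Bid 9: wins, pays 9, utility 9 - 9 = 0.
Bid 11: wins, pays 11, utility 9 - 11 = -2.
The best choice is 3 with utility 6.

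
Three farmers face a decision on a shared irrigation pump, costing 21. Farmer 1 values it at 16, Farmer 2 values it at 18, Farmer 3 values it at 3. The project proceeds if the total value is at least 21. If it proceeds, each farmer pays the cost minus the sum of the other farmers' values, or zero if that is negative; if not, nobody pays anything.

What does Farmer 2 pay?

Total value 37 ≥ cost 21, so the project is built.
The other farmers' values sum to 19.
Cost minus that sum is 21 - 19 = 2.

2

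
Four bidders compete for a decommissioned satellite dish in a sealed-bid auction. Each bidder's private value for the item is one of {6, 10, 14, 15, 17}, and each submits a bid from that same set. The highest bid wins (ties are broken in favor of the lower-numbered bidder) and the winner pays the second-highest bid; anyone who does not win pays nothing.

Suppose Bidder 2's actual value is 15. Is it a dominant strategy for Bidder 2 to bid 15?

Check each profile of the others' bids and compare truth against every alternative bid.
Others bid (6, 6, 6): truth gives 9, best alternative gives 9.
Others bid (6, 6, 10): truth gives 5, best alternative gives 5.
Others bid (6, 10, 6): truth gives 5, best alternative gives 5.
Others bid (6, 10, 10): truth gives 5, best alternative gives 5.
Others bid (10, 6, 6): truth gives 5, best alternative gives 5.
Others bid (10, 6, 10): truth gives 5, best alternative gives 5.
(Remaining 119 profiles checked similarly; truth is weakly best in each.)
In every case the truthful bid is at least as good as any alternative, so it is a dominant strategy.

Yes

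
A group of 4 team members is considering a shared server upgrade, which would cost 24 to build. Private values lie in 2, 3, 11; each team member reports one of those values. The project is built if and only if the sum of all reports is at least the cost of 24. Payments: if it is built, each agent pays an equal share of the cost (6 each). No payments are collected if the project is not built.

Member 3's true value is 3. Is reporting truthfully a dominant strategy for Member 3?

Check each profile of the others' reports and compare truth against every alternative report.
Others report (2, 11, 11): truth gives -3, best alternative gives -3.
Others report (3, 11, 11): truth gives -3, best alternative gives -3.
Others report (11, 2, 11): truth gives -3, best alternative gives -3.
Others report (11, 3, 11): truth gives -3, best alternative gives -3.
Others report (11, 11, 2): truth gives -3, best alternative gives -3.
Others report (11, 11, 3): truth gives -3, best alternative gives -3.
(Remaining 21 profiles checked similarly; truth is weakly best in each.)
In every case the truthful report is at least as good as any alternative, so it is a dominant strategy.

Yes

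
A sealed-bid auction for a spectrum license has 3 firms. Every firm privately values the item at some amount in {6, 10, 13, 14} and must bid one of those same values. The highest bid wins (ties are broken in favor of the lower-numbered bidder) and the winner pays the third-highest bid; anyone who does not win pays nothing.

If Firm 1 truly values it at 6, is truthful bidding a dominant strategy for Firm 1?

Yes

Check each profile of the others' bids and compare truth against every alternative bid.
Others bid (10, 10): truth gives 0, best alternative gives -4.
Others bid (6, 6): truth gives 0, best alternative gives 0.
Others bid (6, 10): truth gives 0, best alternative gives 0.
Others bid (6, 13): truth gives 0, best alternative gives 0.
Others bid (6, 14): truth gives 0, best alternative gives 0.
Others bid (10, 6): truth gives 0, best alternative gives 0.
(Remaining 10 profiles checked similarly; truth is weakly best in each.)
In every case the truthful bid is at least as good as any alternative, so it is a dominant strategy.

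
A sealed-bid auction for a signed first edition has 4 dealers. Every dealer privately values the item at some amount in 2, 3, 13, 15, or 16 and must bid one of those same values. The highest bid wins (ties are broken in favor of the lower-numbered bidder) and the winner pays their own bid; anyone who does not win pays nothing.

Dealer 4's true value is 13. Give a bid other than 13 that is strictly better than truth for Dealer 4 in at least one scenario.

Suppose Dealer 1 bids 2, Dealer 2 bids 2 and Dealer 3 bids 2.
Bid 13: wins, pays 13, utility 13 - 13 = 0.
Bid 3: wins, pays 3, utility 13 - 3 = 10.
So bidding 3 beats truth here (10 > 0).

3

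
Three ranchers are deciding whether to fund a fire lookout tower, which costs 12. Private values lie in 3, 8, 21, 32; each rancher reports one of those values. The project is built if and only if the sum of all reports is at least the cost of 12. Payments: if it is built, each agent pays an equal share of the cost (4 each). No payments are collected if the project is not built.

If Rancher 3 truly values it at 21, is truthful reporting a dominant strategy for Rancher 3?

Yes

Check each profile of the others' reports and compare truth against every alternative report.
Others report (3, 3): truth gives 17, best alternative gives 17.
Others report (3, 8): truth gives 17, best alternative gives 17.
Others report (3, 21): truth gives 17, best alternative gives 17.
Others report (3, 32): truth gives 17, best alternative gives 17.
Others report (8, 3): truth gives 17, best alternative gives 17.
Others report (8, 8): truth gives 17, best alternative gives 17.
(Remaining 10 profiles checked similarly; truth is weakly best in each.)
In every case the truthful report is at least as good as any alternative, so it is a dominant strategy.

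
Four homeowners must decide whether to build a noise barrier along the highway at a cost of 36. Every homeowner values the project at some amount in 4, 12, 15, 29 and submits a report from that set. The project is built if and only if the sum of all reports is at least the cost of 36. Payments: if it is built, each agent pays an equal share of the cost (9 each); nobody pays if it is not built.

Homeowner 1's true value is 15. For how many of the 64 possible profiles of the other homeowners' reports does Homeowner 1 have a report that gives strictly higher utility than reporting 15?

Others report (4, 4, 4): truth gives 0; report 29 gives 6 > 0. Violating.
Others report (4, 4, 12): truth gives 0; report 29 gives 6 > 0. Violating.
Others report (4, 12, 4): truth gives 0; report 29 gives 6 > 0. Violating.
Others report (12, 4, 4): truth gives 0; report 29 gives 6 > 0. Violating.
Others report (4, 4, 15): truth gives 6; no alternative beats it.
Others report (4, 4, 29): truth gives 6; no alternative beats it.
(Checking all 64 profiles: 4 have a profitable deviation, 60 do not.)

4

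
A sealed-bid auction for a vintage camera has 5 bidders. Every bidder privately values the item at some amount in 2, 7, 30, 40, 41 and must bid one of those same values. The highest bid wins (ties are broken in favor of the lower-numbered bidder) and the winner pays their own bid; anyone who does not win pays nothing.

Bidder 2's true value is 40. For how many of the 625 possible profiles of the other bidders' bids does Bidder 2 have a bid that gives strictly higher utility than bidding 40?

Others bid (2, 2, 2, 2): truth gives 0; bid 7 gives 33 > 0. Violating.
Others bid (2, 2, 2, 7): truth gives 0; bid 7 gives 33 > 0. Violating.
Others bid (2, 2, 2, 30): truth gives 0; bid 30 gives 10 > 0. Violating.
Others bid (2, 2, 7, 2): truth gives 0; bid 7 gives 33 > 0. Violating.
Others bid (2, 2, 2, 40): truth gives 0; no alternative beats it.
Others bid (2, 2, 2, 41): truth gives 0; no alternative beats it.
(Checking all 625 profiles: 54 have a profitable deviation, 571 do not.)

54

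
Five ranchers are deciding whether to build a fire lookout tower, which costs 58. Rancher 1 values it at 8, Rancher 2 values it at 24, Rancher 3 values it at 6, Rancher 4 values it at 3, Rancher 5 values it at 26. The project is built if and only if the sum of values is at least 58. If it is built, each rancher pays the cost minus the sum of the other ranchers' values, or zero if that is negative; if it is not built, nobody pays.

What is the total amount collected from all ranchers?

32

Total value 67 ≥ cost 58, so it is built.
Rancher 1: others sum to 59; max(0, 58 - 59) = 0.
Rancher 2: others sum to 43; max(0, 58 - 43) = 15.
Rancher 3: others sum to 61; max(0, 58 - 61) = 0.
Rancher 4: others sum to 64; max(0, 58 - 64) = 0.
Rancher 5: others sum to 41; max(0, 58 - 41) = 17.
Total collected = 0 + 15 + 0 + 0 + 17 = 32.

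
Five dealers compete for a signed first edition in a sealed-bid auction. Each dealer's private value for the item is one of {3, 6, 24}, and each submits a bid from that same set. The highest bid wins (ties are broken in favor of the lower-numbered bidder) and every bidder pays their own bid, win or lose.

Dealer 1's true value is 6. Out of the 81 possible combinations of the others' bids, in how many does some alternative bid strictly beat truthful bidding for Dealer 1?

Others bid (3, 3, 3, 3): truth gives 0; bid 3 gives 3 > 0. Violating.
Others bid (3, 3, 3, 24): truth gives -6; bid 3 gives -3 > -6. Violating.
Others bid (3, 3, 6, 24): truth gives -6; bid 3 gives -3 > -6. Violating.
Others bid (3, 3, 24, 3): truth gives -6; bid 3 gives -3 > -6. Violating.
Others bid (3, 3, 3, 6): truth gives 0; no alternative beats it.
Others bid (3, 3, 6, 3): truth gives 0; no alternative beats it.
(Checking all 81 profiles: 66 have a profitable deviation, 15 do not.)

66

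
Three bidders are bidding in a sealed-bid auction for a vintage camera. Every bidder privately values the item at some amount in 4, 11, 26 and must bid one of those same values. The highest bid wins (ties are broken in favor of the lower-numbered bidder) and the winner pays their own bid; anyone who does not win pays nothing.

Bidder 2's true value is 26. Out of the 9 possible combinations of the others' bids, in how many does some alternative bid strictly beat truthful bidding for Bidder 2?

2

Others bid (4, 4): truth gives 0; bid 11 gives 15 > 0. Violating.
Others bid (4, 11): truth gives 0; bid 11 gives 15 > 0. Violating.
Others bid (4, 26): truth gives 0; no alternative beats it.
Others bid (11, 4): truth gives 0; no alternative beats it.
(Checking all 9 profiles: 2 have a profitable deviation, 7 do not.)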